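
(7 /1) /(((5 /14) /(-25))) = -490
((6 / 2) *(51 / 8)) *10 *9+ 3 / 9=20659 / 12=1721.58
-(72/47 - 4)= 2.47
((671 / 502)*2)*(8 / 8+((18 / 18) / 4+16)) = 46299 / 1004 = 46.11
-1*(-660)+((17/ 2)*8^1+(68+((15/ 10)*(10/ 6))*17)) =1677/ 2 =838.50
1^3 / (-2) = -0.50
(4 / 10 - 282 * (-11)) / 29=15512 / 145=106.98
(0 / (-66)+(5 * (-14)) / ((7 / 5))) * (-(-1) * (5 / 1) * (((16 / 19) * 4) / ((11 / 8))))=-612.44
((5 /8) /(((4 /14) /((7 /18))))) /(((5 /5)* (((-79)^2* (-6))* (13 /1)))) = -245 /140197824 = -0.00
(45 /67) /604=0.00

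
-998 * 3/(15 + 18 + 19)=-1497/26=-57.58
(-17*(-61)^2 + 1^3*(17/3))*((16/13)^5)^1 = -198971490304/1113879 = -178629.36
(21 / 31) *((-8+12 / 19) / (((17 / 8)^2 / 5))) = -940800 / 170221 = -5.53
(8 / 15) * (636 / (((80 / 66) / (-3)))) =-20988 / 25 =-839.52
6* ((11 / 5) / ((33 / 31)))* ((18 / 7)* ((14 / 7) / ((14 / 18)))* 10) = 819.92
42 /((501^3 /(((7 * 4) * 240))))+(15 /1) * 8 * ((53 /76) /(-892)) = -10842304615 /118402024386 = -0.09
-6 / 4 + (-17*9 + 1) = -307 / 2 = -153.50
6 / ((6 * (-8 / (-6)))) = 3 / 4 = 0.75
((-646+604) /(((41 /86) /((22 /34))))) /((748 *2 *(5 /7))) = -6321 /118490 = -0.05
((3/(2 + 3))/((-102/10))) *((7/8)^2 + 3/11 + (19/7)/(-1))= 8259/83776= 0.10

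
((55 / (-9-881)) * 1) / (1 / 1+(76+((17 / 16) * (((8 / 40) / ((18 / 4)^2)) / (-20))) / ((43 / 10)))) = -766260 / 954758447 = -0.00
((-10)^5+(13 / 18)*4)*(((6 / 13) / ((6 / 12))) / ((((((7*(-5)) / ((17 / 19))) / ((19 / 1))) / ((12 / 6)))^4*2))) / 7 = -2405335310528 / 409670625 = -5871.39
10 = 10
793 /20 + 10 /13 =40.42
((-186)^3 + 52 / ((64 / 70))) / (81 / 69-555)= 1184003039 / 101904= 11618.81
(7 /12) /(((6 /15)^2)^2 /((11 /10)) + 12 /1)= 9625 /198384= 0.05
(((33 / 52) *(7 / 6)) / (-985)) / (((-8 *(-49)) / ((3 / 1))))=-33 / 5736640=-0.00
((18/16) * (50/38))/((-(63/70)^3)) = -3125/1539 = -2.03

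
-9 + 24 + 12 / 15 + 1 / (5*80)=15.80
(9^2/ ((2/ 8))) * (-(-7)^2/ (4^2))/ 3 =-1323/ 4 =-330.75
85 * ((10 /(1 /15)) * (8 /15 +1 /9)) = 8216.67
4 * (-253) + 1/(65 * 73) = -4801939/4745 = -1012.00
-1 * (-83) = 83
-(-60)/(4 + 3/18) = 72/5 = 14.40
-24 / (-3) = 8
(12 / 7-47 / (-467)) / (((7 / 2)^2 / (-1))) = -23732 / 160181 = -0.15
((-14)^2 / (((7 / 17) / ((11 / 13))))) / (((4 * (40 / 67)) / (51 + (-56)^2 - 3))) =34905794 / 65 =537012.22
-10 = -10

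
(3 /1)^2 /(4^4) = 9 /256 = 0.04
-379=-379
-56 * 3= -168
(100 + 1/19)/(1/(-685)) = -1302185/19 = -68536.05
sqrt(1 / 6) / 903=sqrt(6) / 5418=0.00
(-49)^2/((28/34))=5831/2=2915.50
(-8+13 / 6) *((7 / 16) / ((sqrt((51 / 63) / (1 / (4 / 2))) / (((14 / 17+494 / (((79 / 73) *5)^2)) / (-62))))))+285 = 191660609 *sqrt(714) / 8946099040+285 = 285.57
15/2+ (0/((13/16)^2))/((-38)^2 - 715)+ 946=1907/2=953.50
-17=-17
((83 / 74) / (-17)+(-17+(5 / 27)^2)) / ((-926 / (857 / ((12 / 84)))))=93701086549 / 849217932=110.34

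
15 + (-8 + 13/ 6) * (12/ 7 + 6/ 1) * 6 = -255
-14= -14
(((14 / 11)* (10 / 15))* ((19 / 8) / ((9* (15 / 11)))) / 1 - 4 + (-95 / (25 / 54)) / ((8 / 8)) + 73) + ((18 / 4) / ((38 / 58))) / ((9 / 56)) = -1435871 / 15390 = -93.30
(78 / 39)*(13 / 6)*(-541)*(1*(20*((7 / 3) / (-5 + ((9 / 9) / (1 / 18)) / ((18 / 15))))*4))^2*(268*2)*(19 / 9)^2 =-4267648706048 / 2187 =-1951371150.46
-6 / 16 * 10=-15 / 4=-3.75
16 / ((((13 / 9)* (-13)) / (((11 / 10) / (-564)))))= 66 / 39715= 0.00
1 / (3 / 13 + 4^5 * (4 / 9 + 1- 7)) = -117 / 665573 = -0.00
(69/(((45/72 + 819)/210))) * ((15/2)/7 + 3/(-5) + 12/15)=147384/6557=22.48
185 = 185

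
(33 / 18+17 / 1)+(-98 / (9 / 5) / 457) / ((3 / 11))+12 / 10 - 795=-95677037 / 123390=-775.40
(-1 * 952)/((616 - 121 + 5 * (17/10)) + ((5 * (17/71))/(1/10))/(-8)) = -38624/20367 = -1.90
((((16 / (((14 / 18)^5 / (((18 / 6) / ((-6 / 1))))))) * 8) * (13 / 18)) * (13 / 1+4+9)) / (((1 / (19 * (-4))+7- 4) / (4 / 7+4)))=-172583903232 / 26706323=-6462.29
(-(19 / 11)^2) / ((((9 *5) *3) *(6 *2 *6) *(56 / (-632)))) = 0.00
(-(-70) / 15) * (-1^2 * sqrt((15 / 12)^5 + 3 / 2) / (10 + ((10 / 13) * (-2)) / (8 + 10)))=-273 * sqrt(4661) / 18560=-1.00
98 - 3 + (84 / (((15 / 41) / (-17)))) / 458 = 86.48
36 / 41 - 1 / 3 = 67 / 123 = 0.54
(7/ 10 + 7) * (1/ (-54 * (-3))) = 77/ 1620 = 0.05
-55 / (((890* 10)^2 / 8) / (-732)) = 4026 / 990125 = 0.00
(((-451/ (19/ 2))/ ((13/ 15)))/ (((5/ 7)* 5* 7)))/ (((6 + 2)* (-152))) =1353/ 750880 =0.00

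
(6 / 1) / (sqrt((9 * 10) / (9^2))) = 9 * sqrt(10) / 5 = 5.69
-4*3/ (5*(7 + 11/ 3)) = -9/ 40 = -0.22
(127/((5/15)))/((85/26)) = 116.54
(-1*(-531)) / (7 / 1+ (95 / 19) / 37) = 6549 / 88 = 74.42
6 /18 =0.33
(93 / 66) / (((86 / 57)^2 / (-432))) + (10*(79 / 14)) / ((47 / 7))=-247590917 / 955933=-259.00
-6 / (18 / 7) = -7 / 3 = -2.33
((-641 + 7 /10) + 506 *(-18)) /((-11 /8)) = 389932 /55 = 7089.67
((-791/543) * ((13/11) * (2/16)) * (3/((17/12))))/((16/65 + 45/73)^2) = -0.61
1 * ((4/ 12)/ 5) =1/ 15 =0.07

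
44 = 44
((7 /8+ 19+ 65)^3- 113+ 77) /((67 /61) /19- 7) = -362799923713 /4119552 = -88067.81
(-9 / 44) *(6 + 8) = -2.86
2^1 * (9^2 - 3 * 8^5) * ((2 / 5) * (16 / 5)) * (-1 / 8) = 785784 / 25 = 31431.36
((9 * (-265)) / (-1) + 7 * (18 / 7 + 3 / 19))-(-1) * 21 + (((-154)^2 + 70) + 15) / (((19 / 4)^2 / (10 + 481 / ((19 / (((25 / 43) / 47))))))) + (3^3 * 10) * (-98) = -182363799963 / 13862039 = -13155.63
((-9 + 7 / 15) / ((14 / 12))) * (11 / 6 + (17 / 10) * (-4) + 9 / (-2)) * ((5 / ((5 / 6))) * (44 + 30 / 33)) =35915776 / 1925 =18657.55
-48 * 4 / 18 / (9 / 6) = -64 / 9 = -7.11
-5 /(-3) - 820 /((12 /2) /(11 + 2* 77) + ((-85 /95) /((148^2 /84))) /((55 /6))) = -7038061735 /308919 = -22782.87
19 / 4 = 4.75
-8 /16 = -1 /2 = -0.50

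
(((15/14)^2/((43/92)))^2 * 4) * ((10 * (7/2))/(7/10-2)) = -5356125000/8244691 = -649.65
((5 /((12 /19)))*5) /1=475 /12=39.58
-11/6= -1.83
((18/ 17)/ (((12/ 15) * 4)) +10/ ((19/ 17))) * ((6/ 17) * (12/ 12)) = 71925/ 21964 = 3.27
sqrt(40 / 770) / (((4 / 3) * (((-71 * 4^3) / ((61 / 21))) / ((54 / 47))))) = -1647 * sqrt(77) / 115113152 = -0.00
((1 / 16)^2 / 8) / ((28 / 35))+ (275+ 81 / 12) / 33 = 2308261 / 270336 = 8.54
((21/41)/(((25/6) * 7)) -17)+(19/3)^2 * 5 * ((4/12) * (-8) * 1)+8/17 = -259385413/470475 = -551.33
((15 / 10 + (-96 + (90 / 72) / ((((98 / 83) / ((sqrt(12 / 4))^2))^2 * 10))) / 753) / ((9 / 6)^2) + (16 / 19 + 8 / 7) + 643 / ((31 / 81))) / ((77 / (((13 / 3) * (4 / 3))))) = 559064236400891 / 4427788990086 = 126.26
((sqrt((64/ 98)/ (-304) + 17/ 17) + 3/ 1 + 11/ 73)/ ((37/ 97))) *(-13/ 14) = -145015/ 18907 - 1261 *sqrt(17651)/ 68894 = -10.10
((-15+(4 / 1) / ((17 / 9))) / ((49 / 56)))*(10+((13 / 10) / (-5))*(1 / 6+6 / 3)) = -413326 / 2975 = -138.93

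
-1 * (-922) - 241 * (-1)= 1163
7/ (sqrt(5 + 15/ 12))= 2.80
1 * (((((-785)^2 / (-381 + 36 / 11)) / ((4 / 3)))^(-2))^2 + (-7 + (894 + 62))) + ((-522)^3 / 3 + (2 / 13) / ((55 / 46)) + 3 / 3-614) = -2081989356096210179818204994958852 / 43912820199210221163458125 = -47411879.87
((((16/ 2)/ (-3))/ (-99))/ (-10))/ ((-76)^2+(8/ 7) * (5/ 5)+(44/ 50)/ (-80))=-5600/ 12010657131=-0.00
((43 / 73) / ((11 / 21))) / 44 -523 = -18477733 / 35332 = -522.97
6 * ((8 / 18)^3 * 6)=256 / 81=3.16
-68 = -68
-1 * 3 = -3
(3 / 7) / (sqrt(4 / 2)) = 3 * sqrt(2) / 14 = 0.30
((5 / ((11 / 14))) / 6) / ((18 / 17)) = 595 / 594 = 1.00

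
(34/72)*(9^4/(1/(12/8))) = 4647.38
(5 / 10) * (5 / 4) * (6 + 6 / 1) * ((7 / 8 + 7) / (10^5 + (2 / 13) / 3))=0.00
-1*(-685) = 685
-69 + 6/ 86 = -2964/ 43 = -68.93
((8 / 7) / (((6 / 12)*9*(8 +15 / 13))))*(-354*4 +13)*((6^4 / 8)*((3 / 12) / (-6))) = 218868 / 833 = 262.75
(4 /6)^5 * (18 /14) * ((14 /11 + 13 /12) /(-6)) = -1244 /18711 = -0.07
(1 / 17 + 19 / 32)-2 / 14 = 1941 / 3808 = 0.51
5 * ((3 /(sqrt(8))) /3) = 5 * sqrt(2) /4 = 1.77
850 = 850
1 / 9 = 0.11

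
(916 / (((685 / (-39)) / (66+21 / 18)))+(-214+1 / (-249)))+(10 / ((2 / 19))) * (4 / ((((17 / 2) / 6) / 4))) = -7666344161 / 2899605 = -2643.93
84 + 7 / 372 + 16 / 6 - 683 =-73943 / 124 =-596.31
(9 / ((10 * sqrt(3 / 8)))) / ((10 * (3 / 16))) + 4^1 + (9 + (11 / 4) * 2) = 8 * sqrt(6) / 25 + 37 / 2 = 19.28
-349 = -349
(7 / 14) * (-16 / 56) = -1 / 7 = -0.14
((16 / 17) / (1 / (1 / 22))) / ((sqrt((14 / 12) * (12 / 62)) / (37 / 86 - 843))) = -289844 * sqrt(217) / 56287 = -75.86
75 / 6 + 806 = 1637 / 2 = 818.50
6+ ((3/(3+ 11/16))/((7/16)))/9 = 7690/1239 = 6.21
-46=-46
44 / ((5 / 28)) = 1232 / 5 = 246.40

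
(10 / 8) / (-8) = -5 / 32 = -0.16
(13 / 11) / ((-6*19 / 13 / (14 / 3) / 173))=-204659 / 1881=-108.80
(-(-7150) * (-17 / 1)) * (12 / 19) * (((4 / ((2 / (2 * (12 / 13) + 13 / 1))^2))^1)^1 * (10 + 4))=-58510729200 / 247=-236885543.32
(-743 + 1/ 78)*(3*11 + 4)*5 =-10721305/ 78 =-137452.63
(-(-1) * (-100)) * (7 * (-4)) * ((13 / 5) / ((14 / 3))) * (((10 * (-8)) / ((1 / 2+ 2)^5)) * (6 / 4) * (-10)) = 479232 / 25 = 19169.28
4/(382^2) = 1/36481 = 0.00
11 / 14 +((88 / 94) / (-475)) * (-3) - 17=-5065927 / 312550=-16.21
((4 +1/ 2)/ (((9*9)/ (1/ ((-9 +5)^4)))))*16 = 1/ 288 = 0.00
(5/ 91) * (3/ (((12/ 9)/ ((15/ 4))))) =675/ 1456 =0.46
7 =7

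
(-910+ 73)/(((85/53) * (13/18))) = -798498/1105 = -722.62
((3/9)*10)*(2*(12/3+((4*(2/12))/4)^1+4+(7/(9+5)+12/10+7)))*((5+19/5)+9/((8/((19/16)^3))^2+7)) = 5874368934908/5739803145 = 1023.44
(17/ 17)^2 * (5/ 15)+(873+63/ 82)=215029/ 246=874.10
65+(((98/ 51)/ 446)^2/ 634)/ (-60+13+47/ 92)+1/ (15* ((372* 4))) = 4038460947669076007/ 62130125601545040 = 65.00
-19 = -19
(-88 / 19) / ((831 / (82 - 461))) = 33352 / 15789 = 2.11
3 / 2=1.50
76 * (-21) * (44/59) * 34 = -2387616/59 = -40468.07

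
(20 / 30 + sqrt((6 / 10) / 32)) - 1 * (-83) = sqrt(30) / 40 + 251 / 3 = 83.80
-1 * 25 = -25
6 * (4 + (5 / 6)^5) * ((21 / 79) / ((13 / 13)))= 239603 / 34128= 7.02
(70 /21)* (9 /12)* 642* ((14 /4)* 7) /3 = 26215 /2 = 13107.50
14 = 14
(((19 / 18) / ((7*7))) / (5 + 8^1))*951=6023 / 3822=1.58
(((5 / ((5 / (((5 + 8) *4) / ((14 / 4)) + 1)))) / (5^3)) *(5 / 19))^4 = 151807041 / 122226844140625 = 0.00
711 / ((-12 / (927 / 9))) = -24411 / 4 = -6102.75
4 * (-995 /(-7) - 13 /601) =2391616 /4207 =568.48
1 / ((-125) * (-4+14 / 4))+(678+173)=106377 / 125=851.02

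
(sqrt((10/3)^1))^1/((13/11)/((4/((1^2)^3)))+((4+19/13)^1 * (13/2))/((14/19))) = 154 * sqrt(30)/22395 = 0.04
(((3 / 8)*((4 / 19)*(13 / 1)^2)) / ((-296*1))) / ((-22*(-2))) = -507 / 494912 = -0.00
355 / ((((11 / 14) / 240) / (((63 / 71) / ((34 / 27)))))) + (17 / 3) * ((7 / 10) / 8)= 3429238253 / 44880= 76409.05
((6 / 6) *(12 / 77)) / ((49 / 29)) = 348 / 3773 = 0.09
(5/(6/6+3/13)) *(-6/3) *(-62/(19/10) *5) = 50375/38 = 1325.66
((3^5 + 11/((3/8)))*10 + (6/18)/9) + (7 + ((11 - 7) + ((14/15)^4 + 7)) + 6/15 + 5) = 139093666/50625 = 2747.53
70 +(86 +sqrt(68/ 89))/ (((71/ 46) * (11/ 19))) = 1748 * sqrt(1513)/ 69509 +129834/ 781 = 167.22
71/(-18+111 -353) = -71/260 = -0.27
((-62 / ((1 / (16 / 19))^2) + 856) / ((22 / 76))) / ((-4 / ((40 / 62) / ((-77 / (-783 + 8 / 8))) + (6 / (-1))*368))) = 770214753632 / 498883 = 1543878.53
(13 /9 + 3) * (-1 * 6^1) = -80 /3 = -26.67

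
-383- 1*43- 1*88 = -514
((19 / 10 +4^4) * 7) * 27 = 487431 / 10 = 48743.10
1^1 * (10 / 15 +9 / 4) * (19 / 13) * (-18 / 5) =-399 / 26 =-15.35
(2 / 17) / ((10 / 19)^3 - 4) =-6859 / 224706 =-0.03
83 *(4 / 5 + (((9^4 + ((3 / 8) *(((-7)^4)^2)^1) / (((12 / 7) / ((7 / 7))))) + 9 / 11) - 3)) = 185172444979 / 1760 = 105211616.47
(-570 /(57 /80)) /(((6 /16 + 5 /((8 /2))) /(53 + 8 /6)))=-1043200 /39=-26748.72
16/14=8/7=1.14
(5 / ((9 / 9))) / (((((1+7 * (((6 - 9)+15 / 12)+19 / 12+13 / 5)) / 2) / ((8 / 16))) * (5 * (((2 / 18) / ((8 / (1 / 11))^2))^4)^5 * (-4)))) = -54855267621580673916343905577971564061789293931163102360392470560667914211426667710208377429688320 / 541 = -101396058450241541435016500000000000000000000000000000000000000000000000000000000000000000000000.00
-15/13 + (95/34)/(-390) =-3079/2652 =-1.16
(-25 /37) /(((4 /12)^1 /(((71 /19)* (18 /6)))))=-15975 /703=-22.72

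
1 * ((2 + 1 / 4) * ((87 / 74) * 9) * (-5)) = -35235 / 296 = -119.04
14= 14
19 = 19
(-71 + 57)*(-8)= 112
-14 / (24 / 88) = -154 / 3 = -51.33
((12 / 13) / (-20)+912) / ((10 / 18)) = 533493 / 325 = 1641.52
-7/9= -0.78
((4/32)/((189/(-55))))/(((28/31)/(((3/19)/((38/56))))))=-1705/181944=-0.01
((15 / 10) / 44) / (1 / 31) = 93 / 88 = 1.06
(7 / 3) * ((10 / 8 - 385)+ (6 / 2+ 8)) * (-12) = 10437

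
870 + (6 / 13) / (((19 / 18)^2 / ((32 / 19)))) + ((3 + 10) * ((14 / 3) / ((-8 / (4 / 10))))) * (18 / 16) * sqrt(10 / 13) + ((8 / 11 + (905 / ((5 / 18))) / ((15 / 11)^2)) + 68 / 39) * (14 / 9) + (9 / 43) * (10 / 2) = 3598.05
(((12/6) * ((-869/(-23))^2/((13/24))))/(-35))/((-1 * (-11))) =-3295248/240695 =-13.69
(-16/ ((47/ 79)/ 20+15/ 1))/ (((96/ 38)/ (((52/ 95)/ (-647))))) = 0.00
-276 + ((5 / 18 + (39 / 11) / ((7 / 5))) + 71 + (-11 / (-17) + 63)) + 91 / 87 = -93951233 / 683298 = -137.50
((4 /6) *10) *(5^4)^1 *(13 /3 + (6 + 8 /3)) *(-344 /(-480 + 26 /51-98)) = 237575000 /7363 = 32266.06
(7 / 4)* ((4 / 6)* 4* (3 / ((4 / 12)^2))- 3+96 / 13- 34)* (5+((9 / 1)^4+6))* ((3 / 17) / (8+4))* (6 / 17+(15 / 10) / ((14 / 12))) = 13579395 / 1156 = 11746.88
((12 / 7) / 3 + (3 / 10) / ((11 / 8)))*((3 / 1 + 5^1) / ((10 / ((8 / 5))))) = 9728 / 9625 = 1.01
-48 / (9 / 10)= -160 / 3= -53.33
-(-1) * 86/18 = 43/9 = 4.78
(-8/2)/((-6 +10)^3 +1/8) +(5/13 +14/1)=95515/6669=14.32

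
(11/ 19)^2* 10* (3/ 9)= 1.12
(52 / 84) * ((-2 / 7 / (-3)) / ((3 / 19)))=494 / 1323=0.37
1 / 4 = 0.25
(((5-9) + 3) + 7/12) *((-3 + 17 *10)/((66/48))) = -1670/33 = -50.61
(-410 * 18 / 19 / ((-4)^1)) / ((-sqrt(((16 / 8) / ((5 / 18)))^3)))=-1025 * sqrt(5) / 456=-5.03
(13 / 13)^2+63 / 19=82 / 19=4.32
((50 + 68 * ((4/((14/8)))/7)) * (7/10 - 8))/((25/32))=-4132384/6125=-674.67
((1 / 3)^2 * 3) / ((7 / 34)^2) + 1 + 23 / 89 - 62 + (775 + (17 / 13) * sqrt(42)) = 17 * sqrt(42) / 13 + 9447527 / 13083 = 730.60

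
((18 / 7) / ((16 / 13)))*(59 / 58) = 6903 / 3248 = 2.13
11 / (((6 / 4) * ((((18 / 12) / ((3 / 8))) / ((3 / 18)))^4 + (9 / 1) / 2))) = 0.00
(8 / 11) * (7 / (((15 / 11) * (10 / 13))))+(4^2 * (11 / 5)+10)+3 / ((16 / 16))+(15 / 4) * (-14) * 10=-35396 / 75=-471.95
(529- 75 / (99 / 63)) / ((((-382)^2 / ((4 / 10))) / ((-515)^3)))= -72311209225 / 401291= -180196.44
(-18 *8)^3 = -2985984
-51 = -51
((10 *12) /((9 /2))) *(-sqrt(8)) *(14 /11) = -2240 *sqrt(2) /33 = -96.00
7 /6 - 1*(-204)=1231 /6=205.17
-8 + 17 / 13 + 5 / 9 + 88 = 9578 / 117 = 81.86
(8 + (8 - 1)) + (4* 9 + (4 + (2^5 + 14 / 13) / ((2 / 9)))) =2650 / 13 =203.85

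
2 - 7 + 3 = -2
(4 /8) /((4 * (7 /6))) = 3 /28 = 0.11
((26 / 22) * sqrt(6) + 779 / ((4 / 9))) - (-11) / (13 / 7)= 13 * sqrt(6) / 11 + 91451 / 52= 1761.57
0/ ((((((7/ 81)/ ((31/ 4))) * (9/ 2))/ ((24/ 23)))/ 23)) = 0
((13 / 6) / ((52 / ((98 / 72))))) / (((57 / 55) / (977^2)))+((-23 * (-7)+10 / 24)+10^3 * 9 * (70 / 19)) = 4213365103 / 49248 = 85554.03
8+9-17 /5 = 68 /5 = 13.60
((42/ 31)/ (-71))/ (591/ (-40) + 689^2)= -240/ 5970448007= -0.00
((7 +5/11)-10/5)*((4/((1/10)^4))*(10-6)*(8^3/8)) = 614400000/11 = 55854545.45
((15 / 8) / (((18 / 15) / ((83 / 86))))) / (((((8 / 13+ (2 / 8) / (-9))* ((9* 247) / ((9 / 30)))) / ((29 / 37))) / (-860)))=-7221 / 30932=-0.23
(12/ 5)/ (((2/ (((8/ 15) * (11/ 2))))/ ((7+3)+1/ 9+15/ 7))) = 67936/ 1575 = 43.13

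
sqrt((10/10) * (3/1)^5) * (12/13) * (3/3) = 108 * sqrt(3)/13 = 14.39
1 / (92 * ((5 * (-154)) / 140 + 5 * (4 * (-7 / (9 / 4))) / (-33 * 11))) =-0.00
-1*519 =-519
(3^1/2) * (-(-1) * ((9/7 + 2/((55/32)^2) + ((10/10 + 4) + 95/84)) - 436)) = -641.86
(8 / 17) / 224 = 1 / 476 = 0.00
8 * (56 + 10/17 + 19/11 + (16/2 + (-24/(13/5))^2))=1212.18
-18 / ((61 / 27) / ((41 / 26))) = -9963 / 793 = -12.56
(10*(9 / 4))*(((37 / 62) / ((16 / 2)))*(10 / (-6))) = -2775 / 992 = -2.80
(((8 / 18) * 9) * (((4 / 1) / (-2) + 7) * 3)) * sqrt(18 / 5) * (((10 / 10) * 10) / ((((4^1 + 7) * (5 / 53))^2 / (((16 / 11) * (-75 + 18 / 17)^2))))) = 5112988002432 * sqrt(10) / 1923295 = 8406764.30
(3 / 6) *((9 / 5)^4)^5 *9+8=109420515010418609209 / 190734863281250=573678.63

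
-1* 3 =-3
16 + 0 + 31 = 47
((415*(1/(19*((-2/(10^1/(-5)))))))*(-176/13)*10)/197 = -730400/48659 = -15.01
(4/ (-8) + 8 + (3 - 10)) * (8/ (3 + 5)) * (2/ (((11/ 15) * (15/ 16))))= 16/ 11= 1.45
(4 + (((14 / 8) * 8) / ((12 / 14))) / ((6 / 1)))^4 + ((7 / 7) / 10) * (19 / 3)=2042.61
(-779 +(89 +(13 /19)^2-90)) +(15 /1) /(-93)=-8725546 /11191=-779.69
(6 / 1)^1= 6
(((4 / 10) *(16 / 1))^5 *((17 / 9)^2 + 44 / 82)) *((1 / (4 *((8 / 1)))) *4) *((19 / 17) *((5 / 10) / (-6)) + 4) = 11391632146432 / 529284375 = 21522.71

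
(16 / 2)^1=8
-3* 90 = -270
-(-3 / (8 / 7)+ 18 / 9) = 5 / 8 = 0.62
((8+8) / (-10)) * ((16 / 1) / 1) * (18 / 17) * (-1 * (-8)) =-18432 / 85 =-216.85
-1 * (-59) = 59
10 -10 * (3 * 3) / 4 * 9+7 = -371 / 2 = -185.50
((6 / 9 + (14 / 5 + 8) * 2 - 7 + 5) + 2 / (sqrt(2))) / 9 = sqrt(2) / 9 + 304 / 135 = 2.41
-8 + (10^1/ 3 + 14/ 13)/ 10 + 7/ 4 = -4531/ 780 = -5.81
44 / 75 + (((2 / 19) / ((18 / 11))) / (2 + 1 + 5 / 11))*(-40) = -12848 / 81225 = -0.16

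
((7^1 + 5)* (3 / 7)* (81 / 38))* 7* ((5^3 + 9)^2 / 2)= 13089924 / 19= 688943.37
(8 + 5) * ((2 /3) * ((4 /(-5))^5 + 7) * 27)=4879134 /3125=1561.32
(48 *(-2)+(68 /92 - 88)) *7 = -29505 /23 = -1282.83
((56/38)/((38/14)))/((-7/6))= -168/361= -0.47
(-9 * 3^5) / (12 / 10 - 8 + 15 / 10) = 412.64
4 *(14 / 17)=56 / 17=3.29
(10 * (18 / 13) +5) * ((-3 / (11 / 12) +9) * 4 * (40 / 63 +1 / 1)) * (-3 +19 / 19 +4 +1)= 302820 / 143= 2117.62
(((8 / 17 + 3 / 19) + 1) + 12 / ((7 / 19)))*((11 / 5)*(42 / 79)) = 5103516 / 127585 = 40.00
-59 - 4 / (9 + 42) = -3013 / 51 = -59.08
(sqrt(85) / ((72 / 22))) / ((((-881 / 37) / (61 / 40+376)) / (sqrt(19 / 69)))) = -6146107 * sqrt(111435) / 87536160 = -23.44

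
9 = 9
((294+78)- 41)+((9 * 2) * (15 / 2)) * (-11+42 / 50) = -5203 / 5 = -1040.60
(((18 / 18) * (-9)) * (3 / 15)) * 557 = -5013 / 5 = -1002.60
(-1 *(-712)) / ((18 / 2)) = 712 / 9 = 79.11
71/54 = 1.31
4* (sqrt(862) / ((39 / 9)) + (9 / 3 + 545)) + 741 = 12* sqrt(862) / 13 + 2933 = 2960.10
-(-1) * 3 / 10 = 3 / 10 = 0.30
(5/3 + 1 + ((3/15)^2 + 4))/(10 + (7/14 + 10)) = 1006/3075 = 0.33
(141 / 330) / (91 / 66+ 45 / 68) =4794 / 22895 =0.21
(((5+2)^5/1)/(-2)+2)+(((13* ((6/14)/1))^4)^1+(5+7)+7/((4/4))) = -35625883/4802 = -7418.97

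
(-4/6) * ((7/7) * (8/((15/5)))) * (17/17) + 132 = 1172/9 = 130.22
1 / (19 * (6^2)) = 1 / 684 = 0.00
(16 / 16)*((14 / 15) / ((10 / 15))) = 7 / 5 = 1.40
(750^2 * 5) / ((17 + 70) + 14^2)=2812500 / 283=9938.16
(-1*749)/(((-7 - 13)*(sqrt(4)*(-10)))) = -749/400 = -1.87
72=72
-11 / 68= -0.16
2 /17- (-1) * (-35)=-34.88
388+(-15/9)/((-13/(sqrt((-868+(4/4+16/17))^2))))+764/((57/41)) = 4402975/4199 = 1048.58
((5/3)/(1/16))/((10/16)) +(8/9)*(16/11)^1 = 4352/99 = 43.96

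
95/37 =2.57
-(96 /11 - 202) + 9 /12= 8537 /44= 194.02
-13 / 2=-6.50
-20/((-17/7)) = 140/17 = 8.24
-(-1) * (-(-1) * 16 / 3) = 16 / 3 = 5.33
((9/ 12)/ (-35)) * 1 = -3/ 140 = -0.02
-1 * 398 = -398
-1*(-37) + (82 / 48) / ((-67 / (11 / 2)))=118541 / 3216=36.86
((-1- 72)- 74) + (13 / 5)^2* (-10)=-1073 / 5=-214.60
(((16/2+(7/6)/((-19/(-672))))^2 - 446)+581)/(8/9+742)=8323479/2413646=3.45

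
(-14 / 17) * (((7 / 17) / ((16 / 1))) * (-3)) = 147 / 2312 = 0.06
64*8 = 512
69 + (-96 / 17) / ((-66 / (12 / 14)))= 90417 / 1309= 69.07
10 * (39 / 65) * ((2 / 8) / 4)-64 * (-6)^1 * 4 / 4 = 3075 / 8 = 384.38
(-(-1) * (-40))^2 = 1600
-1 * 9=-9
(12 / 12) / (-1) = -1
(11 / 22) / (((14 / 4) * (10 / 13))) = 13 / 70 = 0.19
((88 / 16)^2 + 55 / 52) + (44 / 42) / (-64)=273361 / 8736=31.29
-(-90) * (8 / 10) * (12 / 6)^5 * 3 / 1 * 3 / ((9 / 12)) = 27648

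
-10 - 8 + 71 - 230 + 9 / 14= -2469 / 14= -176.36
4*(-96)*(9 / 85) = -3456 / 85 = -40.66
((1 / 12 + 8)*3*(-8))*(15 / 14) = -1455 / 7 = -207.86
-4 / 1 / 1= -4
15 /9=5 /3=1.67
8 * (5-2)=24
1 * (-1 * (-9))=9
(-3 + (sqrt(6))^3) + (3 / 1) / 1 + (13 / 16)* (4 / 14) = 14.93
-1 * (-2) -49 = -47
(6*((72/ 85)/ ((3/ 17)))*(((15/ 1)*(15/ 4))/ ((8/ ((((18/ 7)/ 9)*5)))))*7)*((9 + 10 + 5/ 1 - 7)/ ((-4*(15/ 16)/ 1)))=-9180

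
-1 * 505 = -505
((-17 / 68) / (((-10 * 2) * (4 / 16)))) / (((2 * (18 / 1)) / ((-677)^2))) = 458329 / 720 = 636.57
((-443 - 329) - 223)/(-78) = 995/78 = 12.76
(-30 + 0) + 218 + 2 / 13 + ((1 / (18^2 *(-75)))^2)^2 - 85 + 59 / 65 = 104.06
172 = 172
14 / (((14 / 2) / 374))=748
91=91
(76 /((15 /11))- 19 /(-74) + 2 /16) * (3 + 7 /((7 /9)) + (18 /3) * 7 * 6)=2740661 /185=14814.38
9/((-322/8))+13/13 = 125/161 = 0.78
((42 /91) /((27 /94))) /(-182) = -94 /10647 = -0.01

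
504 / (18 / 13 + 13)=6552 / 187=35.04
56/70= 4/5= 0.80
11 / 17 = 0.65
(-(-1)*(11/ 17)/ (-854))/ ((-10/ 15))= 33/ 29036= 0.00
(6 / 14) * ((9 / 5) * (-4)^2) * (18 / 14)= 3888 / 245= 15.87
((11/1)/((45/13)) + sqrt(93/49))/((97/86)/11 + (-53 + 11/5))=-135278/2158191 - 4730* sqrt(93)/1678593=-0.09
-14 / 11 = -1.27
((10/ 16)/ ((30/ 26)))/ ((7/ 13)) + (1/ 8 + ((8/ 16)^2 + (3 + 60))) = 1352/ 21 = 64.38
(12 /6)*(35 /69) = 70 /69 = 1.01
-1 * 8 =-8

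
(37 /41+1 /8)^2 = 113569 /107584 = 1.06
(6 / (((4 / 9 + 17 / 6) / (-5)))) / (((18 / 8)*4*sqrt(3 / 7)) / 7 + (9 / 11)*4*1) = -181104 / 60475 + 10164*sqrt(21) / 60475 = -2.22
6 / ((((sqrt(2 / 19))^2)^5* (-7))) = -7428297 / 112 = -66324.08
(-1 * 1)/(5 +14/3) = -3/29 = -0.10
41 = 41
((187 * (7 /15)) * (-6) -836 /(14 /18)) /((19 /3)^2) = -503514 /12635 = -39.85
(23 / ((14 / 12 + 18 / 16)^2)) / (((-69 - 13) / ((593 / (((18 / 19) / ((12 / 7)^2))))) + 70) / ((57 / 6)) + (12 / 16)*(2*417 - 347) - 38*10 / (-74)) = 419733787392 / 36203633225375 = 0.01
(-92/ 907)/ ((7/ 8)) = -736/ 6349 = -0.12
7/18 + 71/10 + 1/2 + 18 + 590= 55439/90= 615.99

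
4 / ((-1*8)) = -1 / 2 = -0.50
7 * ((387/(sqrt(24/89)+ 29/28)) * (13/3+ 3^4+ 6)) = 130516008/409 - 2831808 * sqrt(534)/409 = 159113.31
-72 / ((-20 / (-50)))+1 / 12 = -2159 / 12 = -179.92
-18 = -18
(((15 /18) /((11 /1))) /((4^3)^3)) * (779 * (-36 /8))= -11685 /11534336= -0.00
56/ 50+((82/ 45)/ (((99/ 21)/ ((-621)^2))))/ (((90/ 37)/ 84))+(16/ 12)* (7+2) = 283120252/ 55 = 5147640.95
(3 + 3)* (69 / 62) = 6.68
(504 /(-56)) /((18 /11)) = -11 /2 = -5.50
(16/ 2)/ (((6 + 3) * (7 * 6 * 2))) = 2/ 189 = 0.01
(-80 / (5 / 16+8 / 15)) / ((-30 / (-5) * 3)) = -3200 / 609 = -5.25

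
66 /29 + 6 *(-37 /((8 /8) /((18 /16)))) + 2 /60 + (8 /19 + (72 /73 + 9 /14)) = -245.39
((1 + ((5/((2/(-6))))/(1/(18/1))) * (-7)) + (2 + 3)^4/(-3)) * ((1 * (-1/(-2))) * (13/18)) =16406/27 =607.63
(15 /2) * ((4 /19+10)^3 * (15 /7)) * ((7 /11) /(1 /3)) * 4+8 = 9857471992 /75449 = 130650.80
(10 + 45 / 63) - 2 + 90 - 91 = 7.71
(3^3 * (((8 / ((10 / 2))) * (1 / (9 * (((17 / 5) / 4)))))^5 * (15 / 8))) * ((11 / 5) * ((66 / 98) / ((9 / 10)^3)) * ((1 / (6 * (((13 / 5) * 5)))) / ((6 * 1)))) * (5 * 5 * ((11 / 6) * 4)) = 0.02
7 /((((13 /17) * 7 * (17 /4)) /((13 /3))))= 4 /3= 1.33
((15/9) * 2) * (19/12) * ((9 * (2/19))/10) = 1/2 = 0.50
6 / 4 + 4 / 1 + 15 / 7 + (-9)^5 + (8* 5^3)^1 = -812579 / 14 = -58041.36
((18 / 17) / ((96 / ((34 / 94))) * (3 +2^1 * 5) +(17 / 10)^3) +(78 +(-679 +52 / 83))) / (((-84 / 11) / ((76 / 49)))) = 611752943582759 / 5016766270047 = 121.94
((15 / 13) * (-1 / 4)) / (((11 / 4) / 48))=-720 / 143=-5.03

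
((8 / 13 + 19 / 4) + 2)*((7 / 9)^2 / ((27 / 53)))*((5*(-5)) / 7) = -3552325 / 113724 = -31.24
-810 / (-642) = 135 / 107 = 1.26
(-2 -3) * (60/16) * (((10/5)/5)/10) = -0.75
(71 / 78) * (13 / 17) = 0.70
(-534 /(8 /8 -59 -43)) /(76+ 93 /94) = 0.07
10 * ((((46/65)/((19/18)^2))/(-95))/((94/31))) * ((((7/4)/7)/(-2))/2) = 57753/41908490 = 0.00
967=967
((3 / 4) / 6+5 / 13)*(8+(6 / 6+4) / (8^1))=3657 / 832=4.40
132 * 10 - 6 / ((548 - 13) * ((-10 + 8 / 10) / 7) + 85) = 5711682 / 4327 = 1320.01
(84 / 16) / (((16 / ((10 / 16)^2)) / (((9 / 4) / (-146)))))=-4725 / 2392064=-0.00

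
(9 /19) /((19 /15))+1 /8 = 1441 /2888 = 0.50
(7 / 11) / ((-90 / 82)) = -287 / 495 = -0.58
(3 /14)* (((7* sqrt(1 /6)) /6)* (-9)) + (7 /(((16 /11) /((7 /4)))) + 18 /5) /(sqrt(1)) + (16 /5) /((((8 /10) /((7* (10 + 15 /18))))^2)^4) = 717548412498706620810286753 /34398535680 - 3* sqrt(6) /8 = 20859853430211672.00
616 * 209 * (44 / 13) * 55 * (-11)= -3427165280 / 13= -263628098.46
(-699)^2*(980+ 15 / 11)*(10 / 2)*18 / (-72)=-26372238975 / 44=-599369067.61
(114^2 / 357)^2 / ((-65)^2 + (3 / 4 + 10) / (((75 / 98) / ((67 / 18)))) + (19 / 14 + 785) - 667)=50668804800 / 168104286259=0.30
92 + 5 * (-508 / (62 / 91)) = -112718 / 31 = -3636.06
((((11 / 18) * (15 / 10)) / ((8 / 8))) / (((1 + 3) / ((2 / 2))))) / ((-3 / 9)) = -11 / 16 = -0.69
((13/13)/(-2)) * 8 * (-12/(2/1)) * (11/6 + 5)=164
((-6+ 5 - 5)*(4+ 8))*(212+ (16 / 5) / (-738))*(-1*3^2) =28161504 / 205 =137373.19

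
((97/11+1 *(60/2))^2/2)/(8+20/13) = 2370277/30008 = 78.99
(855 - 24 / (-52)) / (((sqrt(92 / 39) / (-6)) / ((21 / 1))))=-700623* sqrt(897) / 299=-70179.36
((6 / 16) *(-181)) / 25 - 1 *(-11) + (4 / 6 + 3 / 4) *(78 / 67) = 9.93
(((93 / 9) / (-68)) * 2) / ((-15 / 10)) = 31 / 153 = 0.20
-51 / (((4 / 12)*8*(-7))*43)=153 / 2408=0.06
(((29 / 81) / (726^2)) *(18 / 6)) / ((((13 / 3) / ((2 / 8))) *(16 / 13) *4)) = 29 / 1214383104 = 0.00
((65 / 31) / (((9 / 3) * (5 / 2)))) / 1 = 26 / 93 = 0.28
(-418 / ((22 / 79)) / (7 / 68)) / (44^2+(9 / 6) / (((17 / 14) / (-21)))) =-91324 / 11963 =-7.63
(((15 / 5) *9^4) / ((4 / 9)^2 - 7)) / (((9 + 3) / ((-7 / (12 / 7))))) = 8680203 / 8816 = 984.60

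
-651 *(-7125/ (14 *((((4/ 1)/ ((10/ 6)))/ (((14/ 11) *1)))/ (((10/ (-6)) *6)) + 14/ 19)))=2203228125/ 3646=604286.38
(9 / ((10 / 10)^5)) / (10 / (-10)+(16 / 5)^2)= 0.97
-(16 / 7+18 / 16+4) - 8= -863 / 56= -15.41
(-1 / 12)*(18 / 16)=-3 / 32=-0.09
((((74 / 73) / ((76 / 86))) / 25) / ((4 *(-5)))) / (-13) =1591 / 9015500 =0.00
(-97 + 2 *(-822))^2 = 3031081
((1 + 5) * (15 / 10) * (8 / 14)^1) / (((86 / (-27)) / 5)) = -2430 / 301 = -8.07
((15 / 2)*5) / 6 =25 / 4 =6.25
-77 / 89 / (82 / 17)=-1309 / 7298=-0.18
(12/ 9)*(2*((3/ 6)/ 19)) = 4/ 57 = 0.07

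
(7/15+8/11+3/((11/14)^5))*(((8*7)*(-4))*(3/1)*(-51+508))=-2772776193376/805255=-3443351.73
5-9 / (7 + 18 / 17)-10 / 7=2354 / 959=2.45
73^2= 5329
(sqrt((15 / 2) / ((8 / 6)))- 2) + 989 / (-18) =-1025 / 18 + 3 * sqrt(10) / 4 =-54.57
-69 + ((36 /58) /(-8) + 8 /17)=-135293 /1972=-68.61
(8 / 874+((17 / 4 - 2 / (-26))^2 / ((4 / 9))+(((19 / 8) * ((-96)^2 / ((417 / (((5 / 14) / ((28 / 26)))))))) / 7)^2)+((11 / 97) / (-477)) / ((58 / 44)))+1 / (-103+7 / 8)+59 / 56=49.36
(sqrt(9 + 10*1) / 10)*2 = sqrt(19) / 5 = 0.87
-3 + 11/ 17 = -40/ 17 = -2.35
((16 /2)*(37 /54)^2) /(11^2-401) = -1369 /102060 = -0.01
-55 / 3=-18.33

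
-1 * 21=-21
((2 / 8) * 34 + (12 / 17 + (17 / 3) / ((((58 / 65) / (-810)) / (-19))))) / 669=96376127 / 659634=146.11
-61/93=-0.66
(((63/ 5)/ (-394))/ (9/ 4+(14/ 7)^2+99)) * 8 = -1008/ 414685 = -0.00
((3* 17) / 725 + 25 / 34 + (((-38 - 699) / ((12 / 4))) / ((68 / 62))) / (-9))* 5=8550134 / 66555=128.47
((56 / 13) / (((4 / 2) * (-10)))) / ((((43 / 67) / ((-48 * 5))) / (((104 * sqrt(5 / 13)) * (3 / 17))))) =1080576 * sqrt(65) / 9503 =916.75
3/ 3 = 1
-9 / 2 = -4.50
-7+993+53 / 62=61185 / 62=986.85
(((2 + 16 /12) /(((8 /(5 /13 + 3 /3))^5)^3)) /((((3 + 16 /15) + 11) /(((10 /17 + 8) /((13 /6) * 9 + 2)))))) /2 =375751316072734425 /2269948370138362980169051799552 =0.00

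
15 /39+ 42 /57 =1.12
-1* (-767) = 767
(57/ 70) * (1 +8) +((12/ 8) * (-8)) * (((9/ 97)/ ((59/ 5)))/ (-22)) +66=323156649/ 4406710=73.33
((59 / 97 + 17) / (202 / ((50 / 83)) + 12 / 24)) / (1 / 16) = 0.84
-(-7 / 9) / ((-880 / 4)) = -7 / 1980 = -0.00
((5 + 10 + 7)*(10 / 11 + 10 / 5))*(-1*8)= -512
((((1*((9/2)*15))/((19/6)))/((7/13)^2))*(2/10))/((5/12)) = 164268/4655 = 35.29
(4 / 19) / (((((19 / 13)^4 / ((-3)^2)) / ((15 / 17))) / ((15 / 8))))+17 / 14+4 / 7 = 728597125 / 294655781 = 2.47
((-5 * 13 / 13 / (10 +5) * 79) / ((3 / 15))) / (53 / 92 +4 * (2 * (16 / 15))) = -181700 / 12571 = -14.45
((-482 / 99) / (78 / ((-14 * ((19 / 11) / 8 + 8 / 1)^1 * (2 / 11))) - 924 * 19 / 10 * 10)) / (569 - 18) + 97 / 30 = 13062017408651 / 4039798569840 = 3.23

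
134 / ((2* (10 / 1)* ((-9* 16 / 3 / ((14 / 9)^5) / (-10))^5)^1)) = 28752511205595407473302080000 / 174449211009120179071170507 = 164.82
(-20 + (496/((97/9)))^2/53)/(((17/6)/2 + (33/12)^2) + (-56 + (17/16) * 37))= -238890144/92255245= -2.59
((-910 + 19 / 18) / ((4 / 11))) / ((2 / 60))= -899855 / 12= -74987.92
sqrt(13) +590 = 593.61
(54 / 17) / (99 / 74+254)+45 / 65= 2942883 / 4175795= 0.70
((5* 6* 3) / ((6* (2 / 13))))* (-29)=-5655 / 2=-2827.50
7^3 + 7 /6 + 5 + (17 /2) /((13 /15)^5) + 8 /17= 6949900192 /18935943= 367.02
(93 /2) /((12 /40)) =155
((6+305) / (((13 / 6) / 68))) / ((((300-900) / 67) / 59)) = -20899511 / 325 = -64306.19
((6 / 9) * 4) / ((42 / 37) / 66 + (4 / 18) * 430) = 9768 / 350083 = 0.03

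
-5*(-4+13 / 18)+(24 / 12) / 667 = 196801 / 12006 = 16.39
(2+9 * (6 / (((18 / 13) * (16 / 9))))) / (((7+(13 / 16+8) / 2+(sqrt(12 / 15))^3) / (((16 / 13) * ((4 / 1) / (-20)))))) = -111836000 / 215638657+3137536 * sqrt(5) / 215638657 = -0.49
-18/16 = -9/8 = -1.12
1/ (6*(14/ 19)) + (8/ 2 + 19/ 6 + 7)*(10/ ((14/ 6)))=5119/ 84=60.94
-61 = -61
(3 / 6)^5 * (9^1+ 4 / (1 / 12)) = 57 / 32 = 1.78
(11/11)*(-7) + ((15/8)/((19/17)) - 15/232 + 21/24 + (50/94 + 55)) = 10570097/207176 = 51.02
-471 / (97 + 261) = -471 / 358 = -1.32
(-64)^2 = 4096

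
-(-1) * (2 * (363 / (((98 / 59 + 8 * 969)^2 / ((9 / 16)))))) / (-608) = -11372427 / 1017914286582784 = -0.00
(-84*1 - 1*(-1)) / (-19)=83 / 19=4.37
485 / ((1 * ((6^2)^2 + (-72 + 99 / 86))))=41710 / 105363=0.40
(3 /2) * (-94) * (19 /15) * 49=-43757 /5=-8751.40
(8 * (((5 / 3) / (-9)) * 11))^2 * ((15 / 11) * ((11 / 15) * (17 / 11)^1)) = 299200 / 729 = 410.43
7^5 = 16807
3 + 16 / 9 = 43 / 9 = 4.78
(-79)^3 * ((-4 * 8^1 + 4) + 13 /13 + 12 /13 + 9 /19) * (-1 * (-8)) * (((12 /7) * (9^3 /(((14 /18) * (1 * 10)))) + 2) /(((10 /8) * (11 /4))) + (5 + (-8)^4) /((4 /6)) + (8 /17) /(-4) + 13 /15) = 2083788812533637008 /3328325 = 626077324940.81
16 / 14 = 8 / 7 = 1.14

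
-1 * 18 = -18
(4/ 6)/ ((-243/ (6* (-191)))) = 764/ 243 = 3.14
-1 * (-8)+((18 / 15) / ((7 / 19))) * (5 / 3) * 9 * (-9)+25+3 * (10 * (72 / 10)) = -1335 / 7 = -190.71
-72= -72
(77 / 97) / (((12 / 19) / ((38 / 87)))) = 27797 / 50634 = 0.55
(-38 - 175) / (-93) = 71 / 31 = 2.29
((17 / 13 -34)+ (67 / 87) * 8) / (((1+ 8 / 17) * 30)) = -510119 / 848250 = -0.60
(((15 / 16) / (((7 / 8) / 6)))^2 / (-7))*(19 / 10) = -7695 / 686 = -11.22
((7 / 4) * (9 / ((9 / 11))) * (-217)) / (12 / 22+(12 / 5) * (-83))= 918995 / 43704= 21.03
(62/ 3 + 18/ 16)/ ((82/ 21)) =3661/ 656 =5.58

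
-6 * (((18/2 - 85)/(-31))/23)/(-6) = 76/713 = 0.11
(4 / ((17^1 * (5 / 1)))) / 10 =2 / 425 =0.00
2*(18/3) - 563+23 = -528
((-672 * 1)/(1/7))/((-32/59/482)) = 4180386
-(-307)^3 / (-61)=-28934443 / 61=-474335.13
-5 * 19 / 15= -6.33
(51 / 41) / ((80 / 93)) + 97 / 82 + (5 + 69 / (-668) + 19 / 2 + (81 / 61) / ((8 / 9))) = 618799471 / 33413360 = 18.52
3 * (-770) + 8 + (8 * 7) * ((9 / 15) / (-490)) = -402862 / 175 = -2302.07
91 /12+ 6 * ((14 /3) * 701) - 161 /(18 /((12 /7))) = 78481 /4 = 19620.25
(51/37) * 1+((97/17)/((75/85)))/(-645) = 489836/357975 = 1.37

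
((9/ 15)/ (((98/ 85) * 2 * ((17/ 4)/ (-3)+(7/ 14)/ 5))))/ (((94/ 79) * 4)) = -765/ 18424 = -0.04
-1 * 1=-1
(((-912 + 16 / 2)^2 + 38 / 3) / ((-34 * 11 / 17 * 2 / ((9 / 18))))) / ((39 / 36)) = -1225843 / 143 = -8572.33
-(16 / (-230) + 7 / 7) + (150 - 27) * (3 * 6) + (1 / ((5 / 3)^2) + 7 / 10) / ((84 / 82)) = 106941239 / 48300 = 2214.10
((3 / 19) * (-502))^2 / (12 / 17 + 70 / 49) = 2943.45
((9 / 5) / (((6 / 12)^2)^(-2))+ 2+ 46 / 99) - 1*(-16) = 147131 / 7920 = 18.58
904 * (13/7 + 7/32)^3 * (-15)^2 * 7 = 2556347090625/200704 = 12736901.56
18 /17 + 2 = 52 /17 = 3.06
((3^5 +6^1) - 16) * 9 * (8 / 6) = 2796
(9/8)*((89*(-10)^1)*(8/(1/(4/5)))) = -6408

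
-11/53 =-0.21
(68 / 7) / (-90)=-34 / 315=-0.11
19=19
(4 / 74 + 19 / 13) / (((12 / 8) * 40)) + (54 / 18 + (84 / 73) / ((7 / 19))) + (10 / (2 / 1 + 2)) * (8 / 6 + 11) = 36.98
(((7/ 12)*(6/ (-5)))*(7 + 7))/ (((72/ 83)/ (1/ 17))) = -4067/ 6120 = -0.66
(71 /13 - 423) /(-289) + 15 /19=159487 /71383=2.23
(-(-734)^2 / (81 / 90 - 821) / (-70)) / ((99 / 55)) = -2693780 / 516663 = -5.21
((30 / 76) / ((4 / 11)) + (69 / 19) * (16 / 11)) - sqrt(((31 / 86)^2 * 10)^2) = 15669323 / 3091528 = 5.07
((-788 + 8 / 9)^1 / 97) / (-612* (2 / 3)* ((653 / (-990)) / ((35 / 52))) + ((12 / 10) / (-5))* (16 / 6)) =-3409175 / 167711448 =-0.02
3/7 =0.43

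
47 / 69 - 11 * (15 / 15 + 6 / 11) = -1126 / 69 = -16.32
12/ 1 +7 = 19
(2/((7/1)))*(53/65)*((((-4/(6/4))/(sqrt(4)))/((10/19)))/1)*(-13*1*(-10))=-8056/105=-76.72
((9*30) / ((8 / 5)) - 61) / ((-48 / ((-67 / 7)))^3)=129628853 / 151732224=0.85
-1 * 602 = -602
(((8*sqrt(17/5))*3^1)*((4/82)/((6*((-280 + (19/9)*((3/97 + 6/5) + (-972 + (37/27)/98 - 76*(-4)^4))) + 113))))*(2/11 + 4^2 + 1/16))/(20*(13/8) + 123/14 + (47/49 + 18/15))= -269670271815*sqrt(85)/800061418543522916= -0.00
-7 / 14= -1 / 2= -0.50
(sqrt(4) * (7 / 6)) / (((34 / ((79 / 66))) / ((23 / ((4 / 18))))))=8.50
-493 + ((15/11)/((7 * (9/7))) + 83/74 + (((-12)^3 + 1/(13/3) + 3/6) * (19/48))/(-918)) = -228937701071/466285248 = -490.98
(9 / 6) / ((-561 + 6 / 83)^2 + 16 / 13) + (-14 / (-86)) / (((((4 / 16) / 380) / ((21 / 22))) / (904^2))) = 5145324984163325222823 / 26656686426106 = 193021927.10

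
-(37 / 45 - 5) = 188 / 45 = 4.18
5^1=5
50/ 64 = 25/ 32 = 0.78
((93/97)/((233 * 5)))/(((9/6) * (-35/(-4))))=248/3955175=0.00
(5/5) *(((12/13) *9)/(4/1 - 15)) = -108/143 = -0.76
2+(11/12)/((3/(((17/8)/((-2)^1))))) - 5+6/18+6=1733/576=3.01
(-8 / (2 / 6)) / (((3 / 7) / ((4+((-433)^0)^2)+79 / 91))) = -4272 / 13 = -328.62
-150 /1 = -150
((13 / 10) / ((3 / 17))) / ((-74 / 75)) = -1105 / 148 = -7.47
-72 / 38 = -36 / 19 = -1.89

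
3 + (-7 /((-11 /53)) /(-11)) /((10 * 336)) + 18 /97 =17941579 /5633760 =3.18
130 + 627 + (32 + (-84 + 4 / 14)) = 4937 / 7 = 705.29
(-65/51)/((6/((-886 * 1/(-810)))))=-5759/24786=-0.23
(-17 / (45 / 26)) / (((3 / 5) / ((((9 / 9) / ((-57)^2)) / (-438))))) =221 / 19211337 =0.00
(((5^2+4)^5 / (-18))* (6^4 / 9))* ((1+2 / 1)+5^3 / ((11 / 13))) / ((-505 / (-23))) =-6257377247728 / 5555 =-1126440548.65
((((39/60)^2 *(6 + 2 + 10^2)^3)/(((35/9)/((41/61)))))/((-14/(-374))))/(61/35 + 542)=918133769124/203155925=4519.36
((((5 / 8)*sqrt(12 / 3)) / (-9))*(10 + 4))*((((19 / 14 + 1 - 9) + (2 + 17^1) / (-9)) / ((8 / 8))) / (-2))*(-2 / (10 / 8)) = 1103 / 81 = 13.62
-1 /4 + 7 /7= 3 /4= 0.75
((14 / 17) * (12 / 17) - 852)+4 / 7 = -1721264 / 2023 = -850.85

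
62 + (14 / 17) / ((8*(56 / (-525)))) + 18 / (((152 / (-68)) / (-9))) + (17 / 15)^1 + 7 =21960167 / 155040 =141.64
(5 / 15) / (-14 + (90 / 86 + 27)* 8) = 43 / 27138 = 0.00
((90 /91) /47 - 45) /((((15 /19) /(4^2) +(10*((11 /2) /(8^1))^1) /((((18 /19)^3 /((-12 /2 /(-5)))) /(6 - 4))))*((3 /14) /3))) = -3552781500 /109764317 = -32.37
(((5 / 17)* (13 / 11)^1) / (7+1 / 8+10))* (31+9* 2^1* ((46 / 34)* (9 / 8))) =46930 / 39593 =1.19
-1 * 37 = -37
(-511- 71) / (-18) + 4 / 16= 391 / 12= 32.58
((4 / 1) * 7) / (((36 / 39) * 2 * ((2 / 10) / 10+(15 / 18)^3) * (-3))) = -27300 / 3233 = -8.44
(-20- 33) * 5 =-265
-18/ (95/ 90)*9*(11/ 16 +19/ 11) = -309825/ 836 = -370.60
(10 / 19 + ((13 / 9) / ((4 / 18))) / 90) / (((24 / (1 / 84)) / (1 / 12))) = 2047 / 82736640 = 0.00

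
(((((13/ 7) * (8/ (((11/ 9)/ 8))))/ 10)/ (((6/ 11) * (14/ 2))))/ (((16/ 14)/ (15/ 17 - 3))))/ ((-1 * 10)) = 1404/ 2975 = 0.47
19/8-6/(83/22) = 521/664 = 0.78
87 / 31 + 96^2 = 9218.81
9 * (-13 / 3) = -39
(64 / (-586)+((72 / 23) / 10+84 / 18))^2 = 242392767556 / 10218177225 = 23.72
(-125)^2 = 15625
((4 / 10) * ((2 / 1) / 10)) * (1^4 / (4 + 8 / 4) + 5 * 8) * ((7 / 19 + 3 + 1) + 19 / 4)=55671 / 1900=29.30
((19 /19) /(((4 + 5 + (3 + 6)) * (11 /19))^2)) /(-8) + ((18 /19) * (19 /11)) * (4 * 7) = 14369687 /313632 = 45.82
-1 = -1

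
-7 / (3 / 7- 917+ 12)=49 / 6332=0.01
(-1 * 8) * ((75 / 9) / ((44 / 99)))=-150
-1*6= -6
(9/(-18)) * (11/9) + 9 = 151/18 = 8.39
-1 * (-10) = 10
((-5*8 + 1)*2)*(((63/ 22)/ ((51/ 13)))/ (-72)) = 1183/ 1496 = 0.79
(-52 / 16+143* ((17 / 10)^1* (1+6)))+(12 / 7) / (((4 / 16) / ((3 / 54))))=713509 / 420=1698.83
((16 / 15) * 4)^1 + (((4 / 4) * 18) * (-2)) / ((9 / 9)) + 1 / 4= -1889 / 60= -31.48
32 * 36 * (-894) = -1029888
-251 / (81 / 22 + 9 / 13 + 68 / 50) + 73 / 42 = -10340339 / 245994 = -42.03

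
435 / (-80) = -87 / 16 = -5.44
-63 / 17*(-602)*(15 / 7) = 81270 / 17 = 4780.59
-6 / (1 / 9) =-54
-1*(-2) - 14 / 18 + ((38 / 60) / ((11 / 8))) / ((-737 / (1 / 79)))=35224687 / 28820385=1.22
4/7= 0.57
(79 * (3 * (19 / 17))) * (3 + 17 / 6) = 52535 / 34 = 1545.15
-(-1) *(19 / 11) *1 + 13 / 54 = 1169 / 594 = 1.97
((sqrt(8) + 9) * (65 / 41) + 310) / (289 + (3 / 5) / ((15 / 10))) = 650 * sqrt(2) / 59327 + 66475 / 59327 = 1.14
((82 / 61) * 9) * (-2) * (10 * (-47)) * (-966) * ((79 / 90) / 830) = -294114156 / 25315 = -11618.18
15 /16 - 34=-529 /16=-33.06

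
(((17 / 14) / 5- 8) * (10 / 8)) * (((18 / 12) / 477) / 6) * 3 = -181 / 11872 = -0.02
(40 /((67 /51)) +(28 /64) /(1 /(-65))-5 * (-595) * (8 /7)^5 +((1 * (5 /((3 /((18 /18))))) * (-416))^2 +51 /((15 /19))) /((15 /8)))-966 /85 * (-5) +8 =7746510843382769 /29535181200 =262280.80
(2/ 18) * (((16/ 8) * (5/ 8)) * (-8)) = -10/ 9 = -1.11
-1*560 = -560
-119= -119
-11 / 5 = -2.20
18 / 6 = 3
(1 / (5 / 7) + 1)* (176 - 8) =2016 / 5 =403.20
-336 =-336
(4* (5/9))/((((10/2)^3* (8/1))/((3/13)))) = 1/1950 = 0.00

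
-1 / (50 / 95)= -19 / 10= -1.90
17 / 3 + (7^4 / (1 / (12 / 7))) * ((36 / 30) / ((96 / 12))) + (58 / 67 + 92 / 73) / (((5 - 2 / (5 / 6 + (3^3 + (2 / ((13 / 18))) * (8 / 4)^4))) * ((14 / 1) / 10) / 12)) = 626.73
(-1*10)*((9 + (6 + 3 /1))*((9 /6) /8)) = -135 /4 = -33.75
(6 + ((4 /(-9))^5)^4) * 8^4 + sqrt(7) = sqrt(7) + 298786790825382709583872 /12157665459056928801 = 24578.65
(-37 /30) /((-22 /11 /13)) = 481 /60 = 8.02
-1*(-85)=85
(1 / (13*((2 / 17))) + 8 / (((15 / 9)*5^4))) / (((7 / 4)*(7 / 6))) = 644988 / 1990625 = 0.32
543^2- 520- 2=294327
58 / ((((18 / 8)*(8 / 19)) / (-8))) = -4408 / 9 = -489.78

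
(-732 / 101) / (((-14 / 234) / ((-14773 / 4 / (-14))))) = 316304703 / 9898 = 31956.43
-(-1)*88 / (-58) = -44 / 29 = -1.52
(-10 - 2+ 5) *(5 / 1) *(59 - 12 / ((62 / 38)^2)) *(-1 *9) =16495605 / 961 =17165.04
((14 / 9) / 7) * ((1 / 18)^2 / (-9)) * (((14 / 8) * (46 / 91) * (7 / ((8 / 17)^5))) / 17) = -13446881 / 11179524096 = -0.00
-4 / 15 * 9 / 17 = -0.14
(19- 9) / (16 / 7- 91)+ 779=483689 / 621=778.89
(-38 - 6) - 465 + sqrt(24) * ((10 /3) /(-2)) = -509 - 10 * sqrt(6) /3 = -517.16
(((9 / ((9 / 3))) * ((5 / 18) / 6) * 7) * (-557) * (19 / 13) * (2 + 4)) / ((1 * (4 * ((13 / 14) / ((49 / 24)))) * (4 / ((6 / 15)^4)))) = -25409783 / 1521000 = -16.71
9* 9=81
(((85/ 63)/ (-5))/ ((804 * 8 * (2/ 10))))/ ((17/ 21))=-5/ 19296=-0.00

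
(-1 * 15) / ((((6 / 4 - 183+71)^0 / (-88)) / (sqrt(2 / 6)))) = 440 * sqrt(3) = 762.10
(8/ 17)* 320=150.59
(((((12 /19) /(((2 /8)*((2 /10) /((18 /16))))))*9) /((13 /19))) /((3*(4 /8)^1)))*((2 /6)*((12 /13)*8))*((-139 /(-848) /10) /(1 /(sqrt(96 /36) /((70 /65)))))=15012*sqrt(6) /4823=7.62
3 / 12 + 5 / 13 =33 / 52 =0.63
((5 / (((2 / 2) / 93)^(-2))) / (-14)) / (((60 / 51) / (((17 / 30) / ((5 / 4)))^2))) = -4913 / 681108750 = -0.00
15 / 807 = 5 / 269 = 0.02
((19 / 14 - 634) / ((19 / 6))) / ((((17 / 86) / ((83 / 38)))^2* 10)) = -19909120443 / 8162210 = -2439.18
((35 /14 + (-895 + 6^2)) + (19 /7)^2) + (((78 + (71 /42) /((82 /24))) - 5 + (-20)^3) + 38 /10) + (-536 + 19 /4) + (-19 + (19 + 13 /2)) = -373536901 /40180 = -9296.59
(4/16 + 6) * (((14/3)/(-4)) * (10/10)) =-175/24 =-7.29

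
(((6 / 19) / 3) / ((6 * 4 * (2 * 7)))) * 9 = 3 / 1064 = 0.00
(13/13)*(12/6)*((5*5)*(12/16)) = 75/2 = 37.50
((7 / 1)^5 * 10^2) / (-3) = -1680700 / 3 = -560233.33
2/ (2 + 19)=2/ 21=0.10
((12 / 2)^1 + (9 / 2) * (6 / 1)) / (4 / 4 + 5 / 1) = 5.50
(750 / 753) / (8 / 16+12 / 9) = 1500 / 2761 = 0.54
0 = 0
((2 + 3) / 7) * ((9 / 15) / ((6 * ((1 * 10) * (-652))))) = -1 / 91280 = -0.00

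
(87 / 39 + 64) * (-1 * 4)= -3444 / 13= -264.92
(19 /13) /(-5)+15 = 956 /65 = 14.71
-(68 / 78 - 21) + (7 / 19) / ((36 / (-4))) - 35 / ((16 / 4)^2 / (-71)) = 175.40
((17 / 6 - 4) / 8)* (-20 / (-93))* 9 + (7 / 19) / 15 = -9107 / 35340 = -0.26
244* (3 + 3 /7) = 5856 /7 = 836.57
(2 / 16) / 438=0.00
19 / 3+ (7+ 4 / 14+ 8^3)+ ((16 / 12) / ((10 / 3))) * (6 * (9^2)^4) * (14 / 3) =50622999086 / 105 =482123800.82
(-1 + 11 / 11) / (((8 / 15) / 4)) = 0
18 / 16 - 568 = -4535 / 8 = -566.88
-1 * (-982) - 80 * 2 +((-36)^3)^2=2176783158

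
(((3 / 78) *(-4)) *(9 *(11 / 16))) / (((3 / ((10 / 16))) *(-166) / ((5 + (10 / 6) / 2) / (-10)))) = -385 / 552448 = -0.00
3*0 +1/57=1/57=0.02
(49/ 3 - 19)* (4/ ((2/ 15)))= -80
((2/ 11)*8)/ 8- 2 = -20/ 11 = -1.82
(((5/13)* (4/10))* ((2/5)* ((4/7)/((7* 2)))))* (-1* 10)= -16/637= -0.03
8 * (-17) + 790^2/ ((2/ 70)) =21843364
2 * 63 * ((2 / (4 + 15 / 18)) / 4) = 378 / 29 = 13.03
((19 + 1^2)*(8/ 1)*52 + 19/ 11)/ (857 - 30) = 91539/ 9097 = 10.06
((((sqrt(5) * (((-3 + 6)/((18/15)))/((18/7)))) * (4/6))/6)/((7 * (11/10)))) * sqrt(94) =25 * sqrt(470)/1782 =0.30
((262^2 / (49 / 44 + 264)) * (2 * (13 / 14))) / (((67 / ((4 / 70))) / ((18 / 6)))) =235586208 / 191480975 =1.23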